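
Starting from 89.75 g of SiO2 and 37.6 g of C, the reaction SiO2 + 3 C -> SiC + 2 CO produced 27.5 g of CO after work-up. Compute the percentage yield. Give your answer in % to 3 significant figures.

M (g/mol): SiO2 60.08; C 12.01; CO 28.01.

n(SiO2) = 89.75 / 60.08 = 1.494 mol
n(C) = 37.60 / 12.01 = 3.131 mol
n/ν for SiO2 = 1.494/1 = 1.494
n/ν for C = 3.131/3 = 1.044
Smallest n/ν is C → limiting reagent.
theoretical n(CO) = (2/3) × 3.131 = 2.087 mol → 58.46 g
% yield = 27.5 / 58.46 × 100 = 47.04 %

47.0 %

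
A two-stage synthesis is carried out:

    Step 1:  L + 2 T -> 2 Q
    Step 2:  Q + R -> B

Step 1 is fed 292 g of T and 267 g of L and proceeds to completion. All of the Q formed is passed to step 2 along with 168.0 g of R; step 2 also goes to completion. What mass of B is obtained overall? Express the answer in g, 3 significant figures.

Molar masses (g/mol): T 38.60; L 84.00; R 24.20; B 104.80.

666 g

Step 1:
n(T) = 292.0 / 38.60 = 7.565 mol
n(L) = 267.0 / 84.00 = 3.179 mol
n/ν for T = 7.565/2 = 3.783
n/ν for L = 3.179/1 = 3.179
Smallest n/ν is L → limiting reagent.
n(Q) produced = (2/1) × 3.179 = 6.358 mol
Step 2:
n(Q) available = 6.358 mol
n(R) = 168.0 / 24.20 = 6.942 mol
n/ν for Q = 6.358/1 = 6.358
n/ν for R = 6.942/1 = 6.942
Smallest n/ν is Q → limiting reagent.
n(B) = (1/1) × 6.358 = 6.358 mol
mass = 6.358 × 104.80 = 666.3 g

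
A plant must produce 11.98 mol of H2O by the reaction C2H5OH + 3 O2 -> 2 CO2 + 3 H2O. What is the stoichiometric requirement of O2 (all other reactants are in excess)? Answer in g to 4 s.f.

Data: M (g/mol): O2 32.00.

383.4 g

n(H2O) = 11.98 mol
n(O2) = (3/3) × 11.98 = 11.98 mol
mass = 11.98 × 32.00 = 383.4 g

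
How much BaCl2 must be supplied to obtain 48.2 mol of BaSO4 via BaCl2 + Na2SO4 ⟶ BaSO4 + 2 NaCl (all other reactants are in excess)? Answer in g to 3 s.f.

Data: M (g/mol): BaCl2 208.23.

n(BaSO4) = 48.20 mol
n(BaCl2) = (1/1) × 48.20 = 48.20 mol
mass = 48.20 × 208.23 = 10040 g

10000 g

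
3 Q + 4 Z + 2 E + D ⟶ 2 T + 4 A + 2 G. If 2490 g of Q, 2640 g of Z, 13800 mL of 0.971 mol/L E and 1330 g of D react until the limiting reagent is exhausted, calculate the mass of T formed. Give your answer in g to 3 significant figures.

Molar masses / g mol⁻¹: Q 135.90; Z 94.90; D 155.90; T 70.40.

n(Q) = 2490 / 135.90 = 18.32 mol
n(Z) = 2640 / 94.90 = 27.82 mol
n(E) = 0.971 × 13800/1000 = 13.40 mol
n(D) = 1330 / 155.90 = 8.531 mol
n/ν for Q = 18.32/3 = 6.107
n/ν for Z = 27.82/4 = 6.955
n/ν for E = 13.40/2 = 6.700
n/ν for D = 8.531/1 = 8.531
Smallest n/ν is Q → limiting reagent.
n(T) = (2/3) × 18.32 = 12.21 mol
mass = 12.21 × 70.40 = 859.6 g

860 g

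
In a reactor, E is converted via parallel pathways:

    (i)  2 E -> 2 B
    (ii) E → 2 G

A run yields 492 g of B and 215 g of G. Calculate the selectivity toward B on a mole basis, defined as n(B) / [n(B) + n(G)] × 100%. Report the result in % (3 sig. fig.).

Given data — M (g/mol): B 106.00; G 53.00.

n(B) = 492 / 106.00 = 4.642 mol
n(G) = 215 / 53.00 = 4.057 mol
selectivity = 4.642/(4.642+4.057) × 100 = 53.36 %

53.4 %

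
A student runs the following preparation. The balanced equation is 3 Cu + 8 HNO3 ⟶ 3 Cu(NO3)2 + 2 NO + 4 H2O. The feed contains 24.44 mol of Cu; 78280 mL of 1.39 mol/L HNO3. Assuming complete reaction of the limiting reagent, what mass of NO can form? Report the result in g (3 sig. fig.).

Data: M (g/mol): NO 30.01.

n(Cu) = 24.44 mol
n(HNO3) = 1.39 × 78280/1000 = 108.8 mol
n/ν → Cu: 8.147, HNO3: 13.60; Cu is limiting.
n(NO) = (2/3) × 24.44 = 16.29 mol
mass = 16.29 × 30.01 = 488.9 g

489 g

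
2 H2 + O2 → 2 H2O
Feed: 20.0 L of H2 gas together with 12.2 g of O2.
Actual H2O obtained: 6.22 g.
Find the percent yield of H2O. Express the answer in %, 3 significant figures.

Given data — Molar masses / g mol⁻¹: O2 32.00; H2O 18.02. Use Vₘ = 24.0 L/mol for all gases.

n(H2) = 20.00 / 24.0 = 0.8333 mol
n(O2) = 12.20 / 32.00 = 0.3813 mol
n/ν for H2 = 0.8333/2 = 0.4167
n/ν for O2 = 0.3813/1 = 0.3813
Smallest n/ν is O2 → limiting reagent.
theoretical n(H2O) = (2/1) × 0.3813 = 0.7626 mol → 13.74 g
% yield = 6.22 / 13.74 × 100 = 45.27 %

45.3 %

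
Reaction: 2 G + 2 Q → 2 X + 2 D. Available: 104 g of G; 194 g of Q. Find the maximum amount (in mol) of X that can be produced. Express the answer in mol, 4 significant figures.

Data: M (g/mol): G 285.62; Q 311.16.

n(G) = 104.0 / 285.62 = 0.3641 mol
n(Q) = 194.0 / 311.16 = 0.6235 mol
n/ν for G = 0.3641/2 = 0.1821
n/ν for Q = 0.6235/2 = 0.3118
Smallest n/ν is G → limiting reagent.
n(X) = (2/2) × 0.3641 = 0.3641 mol

0.3641 mol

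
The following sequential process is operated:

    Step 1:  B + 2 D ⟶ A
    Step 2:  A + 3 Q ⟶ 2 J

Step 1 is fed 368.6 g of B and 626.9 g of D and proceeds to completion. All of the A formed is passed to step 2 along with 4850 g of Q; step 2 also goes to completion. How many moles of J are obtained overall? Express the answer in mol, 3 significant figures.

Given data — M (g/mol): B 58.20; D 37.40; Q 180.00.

12.7 mol

Step 1:
n(B) = 368.6 / 58.20 = 6.333 mol
n(D) = 626.9 / 37.40 = 16.76 mol
n/ν → B: 6.333, D: 8.380; B is limiting.
n(A) produced = (1/1) × 6.333 = 6.333 mol
Step 2:
n(A) available = 6.333 mol
n(Q) = 4850 / 180.00 = 26.94 mol
n/ν → A: 6.333, Q: 8.980; A is limiting.
n(J) = (2/1) × 6.333 = 12.67 mol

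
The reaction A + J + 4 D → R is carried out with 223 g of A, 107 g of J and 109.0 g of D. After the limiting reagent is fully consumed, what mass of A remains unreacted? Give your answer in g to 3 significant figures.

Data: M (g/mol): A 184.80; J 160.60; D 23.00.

99.9 g

n(A) = 223.0 / 184.80 = 1.207 mol
n(J) = 107.0 / 160.60 = 0.6663 mol
n(D) = 109.0 / 23.00 = 4.739 mol
n/ν for A = 1.207/1 = 1.207
n/ν for J = 0.6663/1 = 0.6663
n/ν for D = 4.739/4 = 1.185
Smallest n/ν is J → limiting reagent.
A consumed = (1/1) × 0.6663 = 0.6663 mol
A remaining = 1.207 − 0.6663 = 0.5407 mol
mass = 0.5407 × 184.80 = 99.92 g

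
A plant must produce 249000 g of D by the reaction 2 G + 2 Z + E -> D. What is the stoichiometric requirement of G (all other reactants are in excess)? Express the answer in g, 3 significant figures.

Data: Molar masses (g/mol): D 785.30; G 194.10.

n(D) = 249000 / 785.30 = 317.1 mol
n(G) = (2/1) × 317.1 = 634.2 mol
mass = 634.2 × 194.10 = 123100 g

123000 g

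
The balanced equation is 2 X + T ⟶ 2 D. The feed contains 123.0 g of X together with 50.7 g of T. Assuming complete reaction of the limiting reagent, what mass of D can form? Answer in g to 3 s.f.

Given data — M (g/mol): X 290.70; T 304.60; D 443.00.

n(X) = 123.0 / 290.70 = 0.4231 mol
n(T) = 50.70 / 304.60 = 0.1664 mol
n/ν → X: 0.2116, T: 0.1664; T is limiting.
n(D) = (2/1) × 0.1664 = 0.3328 mol
mass = 0.3328 × 443.00 = 147.4 g

147 g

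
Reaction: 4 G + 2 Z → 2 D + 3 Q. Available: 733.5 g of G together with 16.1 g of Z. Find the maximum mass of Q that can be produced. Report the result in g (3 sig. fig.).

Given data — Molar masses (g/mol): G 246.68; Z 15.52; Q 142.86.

n(G) = 733.5 / 246.68 = 2.973 mol
n(Z) = 16.10 / 15.52 = 1.037 mol
n/ν → G: 0.7433, Z: 0.5185; Z is limiting.
n(Q) = (3/2) × 1.037 = 1.556 mol
mass = 1.556 × 142.86 = 222.3 g

222 g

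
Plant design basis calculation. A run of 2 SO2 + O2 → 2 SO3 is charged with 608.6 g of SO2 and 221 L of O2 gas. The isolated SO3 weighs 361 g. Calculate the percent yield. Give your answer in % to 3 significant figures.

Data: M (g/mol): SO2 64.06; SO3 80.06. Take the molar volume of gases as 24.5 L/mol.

n(SO2) = 608.6 / 64.06 = 9.500 mol
n(O2) = 221.0 / 24.5 = 9.020 mol
n/ν → SO2: 4.750, O2: 9.020; SO2 is limiting.
theoretical n(SO3) = (2/2) × 9.500 = 9.500 mol → 760.6 g
% yield = 361 / 760.6 × 100 = 47.46 %

47.5 %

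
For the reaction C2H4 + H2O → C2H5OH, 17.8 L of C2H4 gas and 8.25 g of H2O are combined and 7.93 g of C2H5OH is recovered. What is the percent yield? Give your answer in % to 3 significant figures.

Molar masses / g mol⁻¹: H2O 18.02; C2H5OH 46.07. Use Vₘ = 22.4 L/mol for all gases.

n(C2H4) = 17.80 / 22.4 = 0.7946 mol
n(H2O) = 8.250 / 18.02 = 0.4578 mol
n/ν for C2H4 = 0.7946/1 = 0.7946
n/ν for H2O = 0.4578/1 = 0.4578
Smallest n/ν is H2O → limiting reagent.
theoretical n(C2H5OH) = (1/1) × 0.4578 = 0.4578 mol → 21.09 g
% yield = 7.93 / 21.09 × 100 = 37.60 %

37.6 %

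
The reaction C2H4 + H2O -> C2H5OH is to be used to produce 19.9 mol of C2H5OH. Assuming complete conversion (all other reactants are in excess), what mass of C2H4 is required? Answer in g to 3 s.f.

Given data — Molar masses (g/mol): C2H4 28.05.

n(C2H5OH) = 19.90 mol
n(C2H4) = (1/1) × 19.90 = 19.90 mol
mass = 19.90 × 28.05 = 558.2 g

558 g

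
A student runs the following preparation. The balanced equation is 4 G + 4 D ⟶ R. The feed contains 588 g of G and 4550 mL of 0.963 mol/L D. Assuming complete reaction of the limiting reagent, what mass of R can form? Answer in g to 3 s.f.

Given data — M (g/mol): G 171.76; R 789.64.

676 g

n(G) = 588.0 / 171.76 = 3.423 mol
n(D) = 0.963 × 4550/1000 = 4.382 mol
n/ν for G = 3.423/4 = 0.8558
n/ν for D = 4.382/4 = 1.096
Smallest n/ν is G → limiting reagent.
n(R) = (1/4) × 3.423 = 0.8558 mol
mass = 0.8558 × 789.64 = 675.8 g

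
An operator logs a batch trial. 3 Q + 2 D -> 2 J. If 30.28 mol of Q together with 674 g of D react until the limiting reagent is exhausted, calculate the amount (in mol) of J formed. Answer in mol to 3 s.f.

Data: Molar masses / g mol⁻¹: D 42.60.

n(Q) = 30.28 mol
n(D) = 674.0 / 42.60 = 15.82 mol
n/ν → Q: 10.09, D: 7.910; D is limiting.
n(J) = (2/2) × 15.82 = 15.82 mol

15.8 mol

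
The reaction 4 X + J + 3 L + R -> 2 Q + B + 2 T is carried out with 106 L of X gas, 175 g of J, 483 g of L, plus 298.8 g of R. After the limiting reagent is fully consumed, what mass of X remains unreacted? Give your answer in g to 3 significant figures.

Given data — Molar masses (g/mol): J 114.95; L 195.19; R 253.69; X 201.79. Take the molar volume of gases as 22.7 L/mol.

n(X) = 106.0 / 22.7 = 4.670 mol
n(J) = 175.0 / 114.95 = 1.522 mol
n(L) = 483.0 / 195.19 = 2.475 mol
n(R) = 298.8 / 253.69 = 1.178 mol
n/ν for X = 4.670/4 = 1.168
n/ν for J = 1.522/1 = 1.522
n/ν for L = 2.475/3 = 0.8250
n/ν for R = 1.178/1 = 1.178
Smallest n/ν is L → limiting reagent.
X consumed = (4/3) × 2.475 = 3.300 mol
X remaining = 4.670 − 3.300 = 1.370 mol
mass = 1.370 × 201.79 = 276.5 g

277 g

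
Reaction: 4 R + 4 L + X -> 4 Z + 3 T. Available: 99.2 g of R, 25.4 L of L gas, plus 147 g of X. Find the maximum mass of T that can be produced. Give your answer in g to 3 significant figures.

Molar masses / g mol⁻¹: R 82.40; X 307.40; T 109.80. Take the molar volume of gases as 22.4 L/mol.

n(R) = 99.20 / 82.40 = 1.204 mol
n(L) = 25.40 / 22.4 = 1.134 mol
n(X) = 147.0 / 307.40 = 0.4782 mol
n/ν for R = 1.204/4 = 0.3010
n/ν for L = 1.134/4 = 0.2835
n/ν for X = 0.4782/1 = 0.4782
Smallest n/ν is L → limiting reagent.
n(T) = (3/4) × 1.134 = 0.8505 mol
mass = 0.8505 × 109.80 = 93.38 g

93.4 g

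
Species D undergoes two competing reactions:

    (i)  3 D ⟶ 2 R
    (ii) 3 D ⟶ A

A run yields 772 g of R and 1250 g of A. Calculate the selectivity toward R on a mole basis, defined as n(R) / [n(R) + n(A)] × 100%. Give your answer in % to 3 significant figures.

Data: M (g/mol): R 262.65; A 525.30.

n(R) = 772 / 262.65 = 2.939 mol
n(A) = 1250 / 525.30 = 2.380 mol
selectivity = 2.939/(2.939+2.380) × 100 = 55.25 %

55.3 %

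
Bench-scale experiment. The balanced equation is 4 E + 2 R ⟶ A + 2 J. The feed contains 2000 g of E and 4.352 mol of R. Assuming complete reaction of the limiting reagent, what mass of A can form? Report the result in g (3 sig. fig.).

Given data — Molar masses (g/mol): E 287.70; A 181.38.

315 g

n(E) = 2000 / 287.70 = 6.952 mol
n(R) = 4.352 mol
n/ν for E = 6.952/4 = 1.738
n/ν for R = 4.352/2 = 2.176
Smallest n/ν is E → limiting reagent.
n(A) = (1/4) × 6.952 = 1.738 mol
mass = 1.738 × 181.38 = 315.2 g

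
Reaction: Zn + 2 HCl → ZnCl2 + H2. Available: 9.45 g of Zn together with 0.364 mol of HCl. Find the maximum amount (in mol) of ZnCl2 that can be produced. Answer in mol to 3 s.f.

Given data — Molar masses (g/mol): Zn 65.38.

n(Zn) = 9.450 / 65.38 = 0.1445 mol
n(HCl) = 0.3640 mol
n/ν → Zn: 0.1445, HCl: 0.1820; Zn is limiting.
n(ZnCl2) = (1/1) × 0.1445 = 0.1445 mol

0.145 mol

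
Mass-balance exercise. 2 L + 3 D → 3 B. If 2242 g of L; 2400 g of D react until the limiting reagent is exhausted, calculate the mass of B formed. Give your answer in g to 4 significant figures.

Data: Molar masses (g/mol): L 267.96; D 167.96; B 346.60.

4350 g

n(L) = 2242 / 267.96 = 8.367 mol
n(D) = 2400 / 167.96 = 14.29 mol
n/ν for L = 8.367/2 = 4.184
n/ν for D = 14.29/3 = 4.763
Smallest n/ν is L → limiting reagent.
n(B) = (3/2) × 8.367 = 12.55 mol
mass = 12.55 × 346.60 = 4350 g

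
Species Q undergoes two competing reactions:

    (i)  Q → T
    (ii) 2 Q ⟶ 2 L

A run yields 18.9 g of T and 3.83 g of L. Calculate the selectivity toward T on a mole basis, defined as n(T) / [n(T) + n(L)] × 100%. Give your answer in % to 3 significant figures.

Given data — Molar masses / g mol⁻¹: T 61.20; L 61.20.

n(T) = 18.9 / 61.20 = 0.3088 mol
n(L) = 3.83 / 61.20 = 0.06258 mol
selectivity = 0.3088/(0.3088+0.06258) × 100 = 83.15 %

83.2 %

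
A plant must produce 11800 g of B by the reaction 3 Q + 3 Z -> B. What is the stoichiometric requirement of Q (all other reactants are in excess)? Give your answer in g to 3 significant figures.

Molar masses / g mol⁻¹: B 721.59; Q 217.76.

n(B) = 11800 / 721.59 = 16.35 mol
n(Q) = (3/1) × 16.35 = 49.05 mol
mass = 49.05 × 217.76 = 10680 g

10700 g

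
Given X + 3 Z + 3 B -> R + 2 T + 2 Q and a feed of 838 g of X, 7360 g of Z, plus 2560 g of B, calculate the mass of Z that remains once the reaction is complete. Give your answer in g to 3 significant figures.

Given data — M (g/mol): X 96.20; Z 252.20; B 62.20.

769 g

n(X) = 838.0 / 96.20 = 8.711 mol
n(Z) = 7360 / 252.20 = 29.18 mol
n(B) = 2560 / 62.20 = 41.16 mol
n/ν for X = 8.711/1 = 8.711
n/ν for Z = 29.18/3 = 9.727
n/ν for B = 41.16/3 = 13.72
Smallest n/ν is X → limiting reagent.
Z consumed = (3/1) × 8.711 = 26.13 mol
Z remaining = 29.18 − 26.13 = 3.050 mol
mass = 3.050 × 252.20 = 769.2 g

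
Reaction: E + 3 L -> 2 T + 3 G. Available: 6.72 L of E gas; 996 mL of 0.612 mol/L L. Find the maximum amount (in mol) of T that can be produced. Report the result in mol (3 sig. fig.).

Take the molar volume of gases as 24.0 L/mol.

n(E) = 6.720 / 24.0 = 0.2800 mol
n(L) = 0.612 × 996.0/1000 = 0.6096 mol
n/ν for E = 0.2800/1 = 0.2800
n/ν for L = 0.6096/3 = 0.2032
Smallest n/ν is L → limiting reagent.
n(T) = (2/3) × 0.6096 = 0.4064 mol

0.406 mol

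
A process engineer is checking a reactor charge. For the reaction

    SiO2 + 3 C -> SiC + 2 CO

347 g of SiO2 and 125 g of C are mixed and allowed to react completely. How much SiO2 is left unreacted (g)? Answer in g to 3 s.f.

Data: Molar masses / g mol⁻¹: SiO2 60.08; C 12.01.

139 g

n(SiO2) = 347.0 / 60.08 = 5.776 mol
n(C) = 125.0 / 12.01 = 10.41 mol
n/ν → SiO2: 5.776, C: 3.470; C is limiting.
SiO2 consumed = (1/3) × 10.41 = 3.470 mol
SiO2 remaining = 5.776 − 3.470 = 2.306 mol
mass = 2.306 × 60.08 = 138.5 g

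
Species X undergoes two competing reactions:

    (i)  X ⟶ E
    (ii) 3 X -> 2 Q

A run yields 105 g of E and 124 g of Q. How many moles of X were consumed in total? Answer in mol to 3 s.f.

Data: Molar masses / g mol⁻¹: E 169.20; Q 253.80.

n(E) = 105 / 169.20 = 0.6206 mol
n(Q) = 124 / 253.80 = 0.4886 mol
n(X) via (i) = (1/1)×0.6206 = 0.6206 mol
n(X) via (ii) = (3/2)×0.4886 = 0.7329 mol
total n(X) = 0.6206 + 0.7329 = 1.354 mol

1.35 mol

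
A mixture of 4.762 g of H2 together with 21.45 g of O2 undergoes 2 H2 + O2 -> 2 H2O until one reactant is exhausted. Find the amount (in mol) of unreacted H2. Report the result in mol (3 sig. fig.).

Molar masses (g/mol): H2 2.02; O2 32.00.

1.02 mol

n(H2) = 4.762 / 2.02 = 2.357 mol
n(O2) = 21.45 / 32.00 = 0.6703 mol
n/ν → H2: 1.179, O2: 0.6703; O2 is limiting.
H2 consumed = (2/1) × 0.6703 = 1.341 mol
H2 remaining = 2.357 − 1.341 = 1.016 mol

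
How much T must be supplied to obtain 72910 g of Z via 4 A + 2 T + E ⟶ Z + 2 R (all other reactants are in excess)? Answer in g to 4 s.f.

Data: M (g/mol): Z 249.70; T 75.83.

44280 g

n(Z) = 72910 / 249.70 = 292.0 mol
n(T) = (2/1) × 292.0 = 584.0 mol
mass = 584.0 × 75.83 = 44280 g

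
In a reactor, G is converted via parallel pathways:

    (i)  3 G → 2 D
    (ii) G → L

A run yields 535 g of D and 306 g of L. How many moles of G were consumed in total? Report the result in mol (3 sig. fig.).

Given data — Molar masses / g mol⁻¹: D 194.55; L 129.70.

6.48 mol

n(D) = 535 / 194.55 = 2.750 mol
n(L) = 306 / 129.70 = 2.359 mol
n(G) via (i) = (3/2)×2.750 = 4.125 mol
n(G) via (ii) = (1/1)×2.359 = 2.359 mol
total n(G) = 4.125 + 2.359 = 6.484 mol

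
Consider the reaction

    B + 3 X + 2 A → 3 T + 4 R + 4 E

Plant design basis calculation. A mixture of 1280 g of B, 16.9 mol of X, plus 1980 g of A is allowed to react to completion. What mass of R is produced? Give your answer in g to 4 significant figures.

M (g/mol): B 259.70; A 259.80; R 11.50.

175.3 g

n(B) = 1280 / 259.70 = 4.929 mol
n(X) = 16.90 mol
n(A) = 1980 / 259.80 = 7.621 mol
n/ν for B = 4.929/1 = 4.929
n/ν for X = 16.90/3 = 5.633
n/ν for A = 7.621/2 = 3.811
Smallest n/ν is A → limiting reagent.
n(R) = (4/2) × 7.621 = 15.24 mol
mass = 15.24 × 11.50 = 175.3 g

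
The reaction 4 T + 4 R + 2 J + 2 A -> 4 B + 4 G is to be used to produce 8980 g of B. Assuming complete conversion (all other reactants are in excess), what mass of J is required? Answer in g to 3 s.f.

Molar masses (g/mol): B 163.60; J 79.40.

n(B) = 8980 / 163.60 = 54.89 mol
n(J) = (2/4) × 54.89 = 27.45 mol
mass = 27.45 × 79.40 = 2180 g

2180 g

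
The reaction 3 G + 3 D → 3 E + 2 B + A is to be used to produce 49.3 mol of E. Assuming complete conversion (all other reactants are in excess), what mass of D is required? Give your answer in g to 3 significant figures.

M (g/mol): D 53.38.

n(E) = 49.30 mol
n(D) = (3/3) × 49.30 = 49.30 mol
mass = 49.30 × 53.38 = 2632 g

2630 g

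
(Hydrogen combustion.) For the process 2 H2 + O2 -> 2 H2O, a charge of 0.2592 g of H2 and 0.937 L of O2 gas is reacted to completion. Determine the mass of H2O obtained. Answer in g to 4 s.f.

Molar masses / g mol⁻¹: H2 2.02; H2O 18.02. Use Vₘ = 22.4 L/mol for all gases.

n(H2) = 0.2592 / 2.02 = 0.1283 mol
n(O2) = 0.9370 / 22.4 = 0.04183 mol
n/ν for H2 = 0.1283/2 = 0.06415
n/ν for O2 = 0.04183/1 = 0.04183
Smallest n/ν is O2 → limiting reagent.
n(H2O) = (2/1) × 0.04183 = 0.08366 mol
mass = 0.08366 × 18.02 = 1.508 g

1.508 g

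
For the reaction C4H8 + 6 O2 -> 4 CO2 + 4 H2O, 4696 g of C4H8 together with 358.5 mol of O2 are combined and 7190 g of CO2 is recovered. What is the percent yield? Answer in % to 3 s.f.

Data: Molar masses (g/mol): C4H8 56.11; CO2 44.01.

68.4 %

n(C4H8) = 4696 / 56.11 = 83.69 mol
n(O2) = 358.5 mol
n/ν for C4H8 = 83.69/1 = 83.69
n/ν for O2 = 358.5/6 = 59.75
Smallest n/ν is O2 → limiting reagent.
theoretical n(CO2) = (4/6) × 358.5 = 239.0 mol → 10520 g
% yield = 7190 / 10520 × 100 = 68.35 %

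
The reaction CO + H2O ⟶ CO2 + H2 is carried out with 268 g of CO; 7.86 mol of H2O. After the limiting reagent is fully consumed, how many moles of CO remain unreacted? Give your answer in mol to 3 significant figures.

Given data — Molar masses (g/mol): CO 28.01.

1.71 mol

n(CO) = 268.0 / 28.01 = 9.568 mol
n(H2O) = 7.860 mol
n/ν for CO = 9.568/1 = 9.568
n/ν for H2O = 7.860/1 = 7.860
Smallest n/ν is H2O → limiting reagent.
CO consumed = (1/1) × 7.860 = 7.860 mol
CO remaining = 9.568 − 7.860 = 1.708 mol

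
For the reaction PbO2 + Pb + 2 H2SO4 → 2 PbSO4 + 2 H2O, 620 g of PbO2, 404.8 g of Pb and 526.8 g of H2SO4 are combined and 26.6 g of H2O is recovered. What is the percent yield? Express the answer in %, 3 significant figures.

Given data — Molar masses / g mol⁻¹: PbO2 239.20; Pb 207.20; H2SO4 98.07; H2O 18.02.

n(PbO2) = 620.0 / 239.20 = 2.592 mol
n(Pb) = 404.8 / 207.20 = 1.954 mol
n(H2SO4) = 526.8 / 98.07 = 5.372 mol
n/ν for PbO2 = 2.592/1 = 2.592
n/ν for Pb = 1.954/1 = 1.954
n/ν for H2SO4 = 5.372/2 = 2.686
Smallest n/ν is Pb → limiting reagent.
theoretical n(H2O) = (2/1) × 1.954 = 3.908 mol → 70.42 g
% yield = 26.6 / 70.42 × 100 = 37.77 %

37.8 %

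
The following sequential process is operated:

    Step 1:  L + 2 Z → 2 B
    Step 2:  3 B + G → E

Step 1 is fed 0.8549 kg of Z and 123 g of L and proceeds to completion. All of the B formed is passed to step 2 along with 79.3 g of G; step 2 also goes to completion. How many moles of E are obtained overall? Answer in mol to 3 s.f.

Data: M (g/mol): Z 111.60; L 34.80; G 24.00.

Step 1:
n(Z) = 0.8549×1000 / 111.60 = 7.660 mol
n(L) = 123.0 / 34.80 = 3.534 mol
n/ν → Z: 3.830, L: 3.534; L is limiting.
n(B) produced = (2/1) × 3.534 = 7.068 mol
Step 2:
n(B) available = 7.068 mol
n(G) = 79.30 / 24.00 = 3.304 mol
n/ν → B: 2.356, G: 3.304; B is limiting.
n(E) = (1/3) × 7.068 = 2.356 mol

2.36 mol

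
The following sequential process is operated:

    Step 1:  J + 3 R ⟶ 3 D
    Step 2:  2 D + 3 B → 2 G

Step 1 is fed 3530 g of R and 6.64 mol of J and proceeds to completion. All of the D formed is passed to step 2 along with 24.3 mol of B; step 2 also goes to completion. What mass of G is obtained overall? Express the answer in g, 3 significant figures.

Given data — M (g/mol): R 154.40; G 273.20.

Step 1:
n(R) = 3530 / 154.40 = 22.86 mol
n(J) = 6.640 mol
n/ν for R = 22.86/3 = 7.620
n/ν for J = 6.640/1 = 6.640
Smallest n/ν is J → limiting reagent.
n(D) produced = (3/1) × 6.640 = 19.92 mol
Step 2:
n(D) available = 19.92 mol
n(B) = 24.30 mol
n/ν for D = 19.92/2 = 9.960
n/ν for B = 24.30/3 = 8.100
Smallest n/ν is B → limiting reagent.
n(G) = (2/3) × 24.30 = 16.20 mol
mass = 16.20 × 273.20 = 4426 g

4430 g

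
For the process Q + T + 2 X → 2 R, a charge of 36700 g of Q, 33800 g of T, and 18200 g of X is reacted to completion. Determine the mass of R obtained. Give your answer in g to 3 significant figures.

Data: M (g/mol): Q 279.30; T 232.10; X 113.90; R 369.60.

n(Q) = 36700 / 279.30 = 131.4 mol
n(T) = 33800 / 232.10 = 145.6 mol
n(X) = 18200 / 113.90 = 159.8 mol
n/ν → Q: 131.4, T: 145.6, X: 79.90; X is limiting.
n(R) = (2/2) × 159.8 = 159.8 mol
mass = 159.8 × 369.60 = 59060 g

59100 g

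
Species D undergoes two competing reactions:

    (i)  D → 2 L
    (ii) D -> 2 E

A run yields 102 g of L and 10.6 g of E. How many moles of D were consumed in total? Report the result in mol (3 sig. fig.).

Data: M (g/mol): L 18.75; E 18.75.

3.00 mol

n(L) = 102 / 18.75 = 5.440 mol
n(E) = 10.6 / 18.75 = 0.5653 mol
n(D) via (i) = (1/2)×5.440 = 2.720 mol
n(D) via (ii) = (1/2)×0.5653 = 0.2827 mol
total n(D) = 2.720 + 0.2827 = 3.003 mol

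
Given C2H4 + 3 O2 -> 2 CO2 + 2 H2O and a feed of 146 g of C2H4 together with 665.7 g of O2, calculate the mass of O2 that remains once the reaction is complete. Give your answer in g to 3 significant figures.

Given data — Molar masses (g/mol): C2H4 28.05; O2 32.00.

166 g

n(C2H4) = 146.0 / 28.05 = 5.205 mol
n(O2) = 665.7 / 32.00 = 20.80 mol
n/ν for C2H4 = 5.205/1 = 5.205
n/ν for O2 = 20.80/3 = 6.933
Smallest n/ν is C2H4 → limiting reagent.
O2 consumed = (3/1) × 5.205 = 15.62 mol
O2 remaining = 20.80 − 15.62 = 5.180 mol
mass = 5.180 × 32.00 = 165.8 g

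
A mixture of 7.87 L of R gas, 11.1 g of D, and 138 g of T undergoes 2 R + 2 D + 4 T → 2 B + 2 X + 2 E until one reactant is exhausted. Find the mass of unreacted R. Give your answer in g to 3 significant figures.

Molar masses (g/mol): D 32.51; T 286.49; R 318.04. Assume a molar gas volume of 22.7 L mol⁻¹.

33.7 g

n(R) = 7.870 / 22.7 = 0.3467 mol
n(D) = 11.10 / 32.51 = 0.3414 mol
n(T) = 138.0 / 286.49 = 0.4817 mol
n/ν → R: 0.1734, D: 0.1707, T: 0.1204; T is limiting.
R consumed = (2/4) × 0.4817 = 0.2409 mol
R remaining = 0.3467 − 0.2409 = 0.1058 mol
mass = 0.1058 × 318.04 = 33.65 g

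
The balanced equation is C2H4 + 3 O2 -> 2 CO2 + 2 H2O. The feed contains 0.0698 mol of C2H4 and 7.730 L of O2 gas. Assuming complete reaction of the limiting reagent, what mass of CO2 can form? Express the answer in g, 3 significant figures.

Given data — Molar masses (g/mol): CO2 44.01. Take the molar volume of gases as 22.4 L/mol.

n(C2H4) = 0.06980 mol
n(O2) = 7.730 / 22.4 = 0.3451 mol
n/ν for C2H4 = 0.06980/1 = 0.06980
n/ν for O2 = 0.3451/3 = 0.1150
Smallest n/ν is C2H4 → limiting reagent.
n(CO2) = (2/1) × 0.06980 = 0.1396 mol
mass = 0.1396 × 44.01 = 6.144 g

6.14 g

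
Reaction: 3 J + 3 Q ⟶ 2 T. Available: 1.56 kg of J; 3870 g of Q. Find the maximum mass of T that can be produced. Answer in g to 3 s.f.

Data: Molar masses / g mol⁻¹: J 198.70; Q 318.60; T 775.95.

n(J) = 1.560×1000 / 198.70 = 7.851 mol
n(Q) = 3870 / 318.60 = 12.15 mol
n/ν → J: 2.617, Q: 4.050; J is limiting.
n(T) = (2/3) × 7.851 = 5.234 mol
mass = 5.234 × 775.95 = 4061 g

4060 g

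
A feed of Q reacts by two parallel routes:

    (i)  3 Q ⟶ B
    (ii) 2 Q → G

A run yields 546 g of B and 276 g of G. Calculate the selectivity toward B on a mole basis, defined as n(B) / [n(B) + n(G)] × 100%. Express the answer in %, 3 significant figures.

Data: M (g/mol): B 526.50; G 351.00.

56.9 %

n(B) = 546 / 526.50 = 1.037 mol
n(G) = 276 / 351.00 = 0.7863 mol
selectivity = 1.037/(1.037+0.7863) × 100 = 56.87 %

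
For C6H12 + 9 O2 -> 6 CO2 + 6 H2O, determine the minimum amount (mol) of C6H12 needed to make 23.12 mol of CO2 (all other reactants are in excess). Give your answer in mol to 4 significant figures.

n(CO2) = 23.12 mol
n(C6H12) = (1/6) × 23.12 = 3.853 mol

3.853 mol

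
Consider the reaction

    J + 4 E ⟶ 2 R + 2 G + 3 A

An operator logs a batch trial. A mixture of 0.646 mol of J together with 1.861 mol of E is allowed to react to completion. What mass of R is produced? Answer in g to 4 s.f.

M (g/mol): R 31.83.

n(J) = 0.6460 mol
n(E) = 1.861 mol
n/ν for J = 0.6460/1 = 0.6460
n/ν for E = 1.861/4 = 0.4653
Smallest n/ν is E → limiting reagent.
n(R) = (2/4) × 1.861 = 0.9305 mol
mass = 0.9305 × 31.83 = 29.62 g

29.62 g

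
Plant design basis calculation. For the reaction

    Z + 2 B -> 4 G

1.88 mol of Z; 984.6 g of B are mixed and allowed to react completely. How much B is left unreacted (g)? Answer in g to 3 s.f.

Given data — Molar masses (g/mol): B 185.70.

n(Z) = 1.880 mol
n(B) = 984.6 / 185.70 = 5.302 mol
n/ν for Z = 1.880/1 = 1.880
n/ν for B = 5.302/2 = 2.651
Smallest n/ν is Z → limiting reagent.
B consumed = (2/1) × 1.880 = 3.760 mol
B remaining = 5.302 − 3.760 = 1.542 mol
mass = 1.542 × 185.70 = 286.3 g

286 g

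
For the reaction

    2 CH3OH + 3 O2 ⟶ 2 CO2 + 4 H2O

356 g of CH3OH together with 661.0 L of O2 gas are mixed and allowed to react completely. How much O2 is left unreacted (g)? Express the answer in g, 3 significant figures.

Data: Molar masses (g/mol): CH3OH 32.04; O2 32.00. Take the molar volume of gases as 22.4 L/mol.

n(CH3OH) = 356.0 / 32.04 = 11.11 mol
n(O2) = 661.0 / 22.4 = 29.51 mol
n/ν for CH3OH = 11.11/2 = 5.555
n/ν for O2 = 29.51/3 = 9.837
Smallest n/ν is CH3OH → limiting reagent.
O2 consumed = (3/2) × 11.11 = 16.67 mol
O2 remaining = 29.51 − 16.67 = 12.84 mol
mass = 12.84 × 32.00 = 410.9 g

411 g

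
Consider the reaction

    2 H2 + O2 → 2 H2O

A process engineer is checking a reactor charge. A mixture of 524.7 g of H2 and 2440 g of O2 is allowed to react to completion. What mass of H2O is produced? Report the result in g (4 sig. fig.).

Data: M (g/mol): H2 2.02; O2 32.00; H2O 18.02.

2748 g

n(H2) = 524.7 / 2.02 = 259.8 mol
n(O2) = 2440 / 32.00 = 76.25 mol
n/ν → H2: 129.9, O2: 76.25; O2 is limiting.
n(H2O) = (2/1) × 76.25 = 152.5 mol
mass = 152.5 × 18.02 = 2748 g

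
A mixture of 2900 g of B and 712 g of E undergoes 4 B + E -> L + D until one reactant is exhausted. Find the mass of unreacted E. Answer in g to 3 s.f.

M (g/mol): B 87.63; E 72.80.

n(B) = 2900 / 87.63 = 33.09 mol
n(E) = 712.0 / 72.80 = 9.780 mol
n/ν for B = 33.09/4 = 8.273
n/ν for E = 9.780/1 = 9.780
Smallest n/ν is B → limiting reagent.
E consumed = (1/4) × 33.09 = 8.273 mol
E remaining = 9.780 − 8.273 = 1.507 mol
mass = 1.507 × 72.80 = 109.7 g

110 g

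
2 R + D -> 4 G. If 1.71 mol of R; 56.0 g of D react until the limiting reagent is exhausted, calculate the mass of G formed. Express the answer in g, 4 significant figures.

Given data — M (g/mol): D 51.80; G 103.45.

n(R) = 1.710 mol
n(D) = 56.00 / 51.80 = 1.081 mol
n/ν for R = 1.710/2 = 0.8550
n/ν for D = 1.081/1 = 1.081
Smallest n/ν is R → limiting reagent.
n(G) = (4/2) × 1.710 = 3.420 mol
mass = 3.420 × 103.45 = 353.8 g

353.8 g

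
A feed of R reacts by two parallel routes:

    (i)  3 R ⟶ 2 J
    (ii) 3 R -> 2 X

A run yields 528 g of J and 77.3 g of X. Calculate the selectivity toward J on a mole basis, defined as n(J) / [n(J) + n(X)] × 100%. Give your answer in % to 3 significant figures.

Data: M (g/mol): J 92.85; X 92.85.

87.2 %

n(J) = 528 / 92.85 = 5.687 mol
n(X) = 77.3 / 92.85 = 0.8325 mol
selectivity = 5.687/(5.687+0.8325) × 100 = 87.23 %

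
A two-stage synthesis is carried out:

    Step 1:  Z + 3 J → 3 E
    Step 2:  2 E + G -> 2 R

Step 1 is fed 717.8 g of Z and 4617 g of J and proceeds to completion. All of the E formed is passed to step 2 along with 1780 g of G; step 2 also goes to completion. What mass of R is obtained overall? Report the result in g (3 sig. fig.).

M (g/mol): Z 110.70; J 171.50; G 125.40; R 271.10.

5270 g

Step 1:
n(Z) = 717.8 / 110.70 = 6.484 mol
n(J) = 4617 / 171.50 = 26.92 mol
n/ν for Z = 6.484/1 = 6.484
n/ν for J = 26.92/3 = 8.973
Smallest n/ν is Z → limiting reagent.
n(E) produced = (3/1) × 6.484 = 19.45 mol
Step 2:
n(E) available = 19.45 mol
n(G) = 1780 / 125.40 = 14.19 mol
n/ν for E = 19.45/2 = 9.725
n/ν for G = 14.19/1 = 14.19
Smallest n/ν is E → limiting reagent.
n(R) = (2/2) × 19.45 = 19.45 mol
mass = 19.45 × 271.10 = 5273 g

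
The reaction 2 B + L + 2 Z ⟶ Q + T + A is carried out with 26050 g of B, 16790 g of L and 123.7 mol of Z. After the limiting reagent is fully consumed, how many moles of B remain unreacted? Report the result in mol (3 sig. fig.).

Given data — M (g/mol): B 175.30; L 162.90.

n(B) = 26050 / 175.30 = 148.6 mol
n(L) = 16790 / 162.90 = 103.1 mol
n(Z) = 123.7 mol
n/ν → B: 74.30, L: 103.1, Z: 61.85; Z is limiting.
B consumed = (2/2) × 123.7 = 123.7 mol
B remaining = 148.6 − 123.7 = 24.90 mol

24.9 mol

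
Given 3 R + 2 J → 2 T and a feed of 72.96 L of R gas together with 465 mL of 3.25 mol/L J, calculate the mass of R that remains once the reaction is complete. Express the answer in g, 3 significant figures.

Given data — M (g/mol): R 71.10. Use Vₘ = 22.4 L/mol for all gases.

n(R) = 72.96 / 22.4 = 3.257 mol
n(J) = 3.25 × 465.0/1000 = 1.511 mol
n/ν for R = 3.257/3 = 1.086
n/ν for J = 1.511/2 = 0.7555
Smallest n/ν is J → limiting reagent.
R consumed = (3/2) × 1.511 = 2.267 mol
R remaining = 3.257 − 2.267 = 0.9900 mol
mass = 0.9900 × 71.10 = 70.39 g

70.4 g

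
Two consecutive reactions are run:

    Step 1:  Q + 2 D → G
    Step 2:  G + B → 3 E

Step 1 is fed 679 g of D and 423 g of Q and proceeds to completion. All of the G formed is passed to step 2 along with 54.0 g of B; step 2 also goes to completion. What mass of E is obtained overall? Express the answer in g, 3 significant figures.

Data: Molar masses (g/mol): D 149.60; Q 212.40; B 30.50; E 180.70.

Step 1:
n(D) = 679.0 / 149.60 = 4.539 mol
n(Q) = 423.0 / 212.40 = 1.992 mol
n/ν for D = 4.539/2 = 2.270
n/ν for Q = 1.992/1 = 1.992
Smallest n/ν is Q → limiting reagent.
n(G) produced = (1/1) × 1.992 = 1.992 mol
Step 2:
n(G) available = 1.992 mol
n(B) = 54.00 / 30.50 = 1.770 mol
n/ν for G = 1.992/1 = 1.992
n/ν for B = 1.770/1 = 1.770
Smallest n/ν is B → limiting reagent.
n(E) = (3/1) × 1.770 = 5.310 mol
mass = 5.310 × 180.70 = 959.5 g

960 g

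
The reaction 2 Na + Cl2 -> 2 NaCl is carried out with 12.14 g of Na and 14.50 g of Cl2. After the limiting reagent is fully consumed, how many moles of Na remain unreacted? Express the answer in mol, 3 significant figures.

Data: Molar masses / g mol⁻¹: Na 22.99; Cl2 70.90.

0.119 mol

n(Na) = 12.14 / 22.99 = 0.5281 mol
n(Cl2) = 14.50 / 70.90 = 0.2045 mol
n/ν → Na: 0.2641, Cl2: 0.2045; Cl2 is limiting.
Na consumed = (2/1) × 0.2045 = 0.4090 mol
Na remaining = 0.5281 − 0.4090 = 0.1191 mol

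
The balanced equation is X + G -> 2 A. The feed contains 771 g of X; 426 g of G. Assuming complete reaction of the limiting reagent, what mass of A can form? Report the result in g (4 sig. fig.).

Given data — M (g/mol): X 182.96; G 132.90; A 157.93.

1012 g

n(X) = 771.0 / 182.96 = 4.214 mol
n(G) = 426.0 / 132.90 = 3.205 mol
n/ν for X = 4.214/1 = 4.214
n/ν for G = 3.205/1 = 3.205
Smallest n/ν is G → limiting reagent.
n(A) = (2/1) × 3.205 = 6.410 mol
mass = 6.410 × 157.93 = 1012 g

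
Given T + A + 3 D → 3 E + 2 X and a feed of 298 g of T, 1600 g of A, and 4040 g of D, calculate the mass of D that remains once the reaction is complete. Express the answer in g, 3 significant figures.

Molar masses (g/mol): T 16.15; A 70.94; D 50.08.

n(T) = 298.0 / 16.15 = 18.45 mol
n(A) = 1600 / 70.94 = 22.55 mol
n(D) = 4040 / 50.08 = 80.67 mol
n/ν for T = 18.45/1 = 18.45
n/ν for A = 22.55/1 = 22.55
n/ν for D = 80.67/3 = 26.89
Smallest n/ν is T → limiting reagent.
D consumed = (3/1) × 18.45 = 55.35 mol
D remaining = 80.67 − 55.35 = 25.32 mol
mass = 25.32 × 50.08 = 1268 g

1270 g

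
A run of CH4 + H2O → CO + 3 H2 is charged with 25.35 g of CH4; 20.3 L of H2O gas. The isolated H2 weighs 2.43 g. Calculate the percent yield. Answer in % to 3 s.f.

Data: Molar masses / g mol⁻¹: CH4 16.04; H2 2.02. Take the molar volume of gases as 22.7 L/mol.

n(CH4) = 25.35 / 16.04 = 1.580 mol
n(H2O) = 20.30 / 22.7 = 0.8943 mol
n/ν → CH4: 1.580, H2O: 0.8943; H2O is limiting.
theoretical n(H2) = (3/1) × 0.8943 = 2.683 mol → 5.420 g
% yield = 2.43 / 5.420 × 100 = 44.83 %

44.8 %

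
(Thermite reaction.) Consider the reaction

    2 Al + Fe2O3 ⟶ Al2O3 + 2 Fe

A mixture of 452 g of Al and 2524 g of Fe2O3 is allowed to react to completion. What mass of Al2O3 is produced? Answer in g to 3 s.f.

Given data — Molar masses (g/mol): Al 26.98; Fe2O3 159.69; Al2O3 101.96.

854 g

n(Al) = 452.0 / 26.98 = 16.75 mol
n(Fe2O3) = 2524 / 159.69 = 15.81 mol
n/ν for Al = 16.75/2 = 8.375
n/ν for Fe2O3 = 15.81/1 = 15.81
Smallest n/ν is Al → limiting reagent.
n(Al2O3) = (1/2) × 16.75 = 8.375 mol
mass = 8.375 × 101.96 = 853.9 g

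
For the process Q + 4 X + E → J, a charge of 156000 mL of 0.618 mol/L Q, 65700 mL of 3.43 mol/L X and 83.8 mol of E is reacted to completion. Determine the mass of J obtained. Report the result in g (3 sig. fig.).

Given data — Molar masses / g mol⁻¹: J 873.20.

n(Q) = 0.618 × 156000/1000 = 96.41 mol
n(X) = 3.43 × 65700/1000 = 225.4 mol
n(E) = 83.80 mol
n/ν → Q: 96.41, X: 56.35, E: 83.80; X is limiting.
n(J) = (1/4) × 225.4 = 56.35 mol
mass = 56.35 × 873.20 = 49200 g

49200 g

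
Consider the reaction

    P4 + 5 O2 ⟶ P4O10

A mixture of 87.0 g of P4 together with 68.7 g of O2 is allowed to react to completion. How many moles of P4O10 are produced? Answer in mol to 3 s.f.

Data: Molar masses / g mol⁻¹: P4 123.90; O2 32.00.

n(P4) = 87.00 / 123.90 = 0.7022 mol
n(O2) = 68.70 / 32.00 = 2.147 mol
n/ν for P4 = 0.7022/1 = 0.7022
n/ν for O2 = 2.147/5 = 0.4294
Smallest n/ν is O2 → limiting reagent.
n(P4O10) = (1/5) × 2.147 = 0.4294 mol

0.429 mol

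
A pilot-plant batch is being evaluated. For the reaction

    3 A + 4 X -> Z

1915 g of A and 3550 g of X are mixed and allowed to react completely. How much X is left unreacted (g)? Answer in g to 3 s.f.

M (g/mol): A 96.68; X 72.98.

1620 g

n(A) = 1915 / 96.68 = 19.81 mol
n(X) = 3550 / 72.98 = 48.64 mol
n/ν for A = 19.81/3 = 6.603
n/ν for X = 48.64/4 = 12.16
Smallest n/ν is A → limiting reagent.
X consumed = (4/3) × 19.81 = 26.41 mol
X remaining = 48.64 − 26.41 = 22.23 mol
mass = 22.23 × 72.98 = 1622 g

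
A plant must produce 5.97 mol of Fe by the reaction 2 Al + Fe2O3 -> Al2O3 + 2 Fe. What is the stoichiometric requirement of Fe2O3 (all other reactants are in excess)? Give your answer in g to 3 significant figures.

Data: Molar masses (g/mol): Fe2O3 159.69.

477 g

n(Fe) = 5.970 mol
n(Fe2O3) = (1/2) × 5.970 = 2.985 mol
mass = 2.985 × 159.69 = 476.7 g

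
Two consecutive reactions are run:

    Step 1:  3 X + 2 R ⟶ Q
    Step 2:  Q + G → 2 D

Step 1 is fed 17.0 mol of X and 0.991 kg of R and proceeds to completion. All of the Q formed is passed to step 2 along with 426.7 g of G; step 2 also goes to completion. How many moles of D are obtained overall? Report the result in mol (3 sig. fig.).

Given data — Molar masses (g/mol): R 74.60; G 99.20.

Step 1:
n(X) = 17.00 mol
n(R) = 0.9910×1000 / 74.60 = 13.28 mol
n/ν → X: 5.667, R: 6.640; X is limiting.
n(Q) produced = (1/3) × 17.00 = 5.667 mol
Step 2:
n(Q) available = 5.667 mol
n(G) = 426.7 / 99.20 = 4.301 mol
n/ν → Q: 5.667, G: 4.301; G is limiting.
n(D) = (2/1) × 4.301 = 8.602 mol

8.60 mol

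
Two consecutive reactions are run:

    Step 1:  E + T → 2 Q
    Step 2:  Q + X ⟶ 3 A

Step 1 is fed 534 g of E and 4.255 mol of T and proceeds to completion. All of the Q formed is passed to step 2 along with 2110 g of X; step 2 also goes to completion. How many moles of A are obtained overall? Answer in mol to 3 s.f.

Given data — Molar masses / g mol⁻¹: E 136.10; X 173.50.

Step 1:
n(E) = 534.0 / 136.10 = 3.924 mol
n(T) = 4.255 mol
n/ν for E = 3.924/1 = 3.924
n/ν for T = 4.255/1 = 4.255
Smallest n/ν is E → limiting reagent.
n(Q) produced = (2/1) × 3.924 = 7.848 mol
Step 2:
n(Q) available = 7.848 mol
n(X) = 2110 / 173.50 = 12.16 mol
n/ν for Q = 7.848/1 = 7.848
n/ν for X = 12.16/1 = 12.16
Smallest n/ν is Q → limiting reagent.
n(A) = (3/1) × 7.848 = 23.54 mol

23.5 mol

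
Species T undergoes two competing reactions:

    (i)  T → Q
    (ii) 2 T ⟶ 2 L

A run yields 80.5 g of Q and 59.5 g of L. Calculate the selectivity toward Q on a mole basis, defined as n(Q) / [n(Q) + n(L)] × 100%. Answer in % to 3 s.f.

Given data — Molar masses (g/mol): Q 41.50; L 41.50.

n(Q) = 80.5 / 41.50 = 1.940 mol
n(L) = 59.5 / 41.50 = 1.434 mol
selectivity = 1.940/(1.940+1.434) × 100 = 57.50 %

57.5 %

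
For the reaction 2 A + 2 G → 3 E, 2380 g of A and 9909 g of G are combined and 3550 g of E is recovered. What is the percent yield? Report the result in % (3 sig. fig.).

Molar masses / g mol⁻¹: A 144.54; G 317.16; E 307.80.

n(A) = 2380 / 144.54 = 16.47 mol
n(G) = 9909 / 317.16 = 31.24 mol
n/ν for A = 16.47/2 = 8.235
n/ν for G = 31.24/2 = 15.62
Smallest n/ν is A → limiting reagent.
theoretical n(E) = (3/2) × 16.47 = 24.71 mol → 7606 g
% yield = 3550 / 7606 × 100 = 46.67 %

46.7 %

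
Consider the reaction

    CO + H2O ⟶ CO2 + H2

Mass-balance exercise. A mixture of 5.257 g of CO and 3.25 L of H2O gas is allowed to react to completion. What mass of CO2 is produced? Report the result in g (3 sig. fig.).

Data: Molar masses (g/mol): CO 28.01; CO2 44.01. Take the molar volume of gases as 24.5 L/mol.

5.84 g

n(CO) = 5.257 / 28.01 = 0.1877 mol
n(H2O) = 3.250 / 24.5 = 0.1327 mol
n/ν → CO: 0.1877, H2O: 0.1327; H2O is limiting.
n(CO2) = (1/1) × 0.1327 = 0.1327 mol
mass = 0.1327 × 44.01 = 5.840 g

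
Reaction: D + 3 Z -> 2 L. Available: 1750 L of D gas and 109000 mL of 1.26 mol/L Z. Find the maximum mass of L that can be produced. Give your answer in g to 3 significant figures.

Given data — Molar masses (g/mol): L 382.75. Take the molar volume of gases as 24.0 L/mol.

n(D) = 1750 / 24.0 = 72.92 mol
n(Z) = 1.26 × 109000/1000 = 137.3 mol
n/ν for D = 72.92/1 = 72.92
n/ν for Z = 137.3/3 = 45.77
Smallest n/ν is Z → limiting reagent.
n(L) = (2/3) × 137.3 = 91.53 mol
mass = 91.53 × 382.75 = 35030 g

35000 g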